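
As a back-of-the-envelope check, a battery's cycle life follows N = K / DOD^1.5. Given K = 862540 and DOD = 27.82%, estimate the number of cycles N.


DOD^1.5 = 146.74
N = K / DOD^1.5 = 862540 / 146.74 = 5878

5878 cycles


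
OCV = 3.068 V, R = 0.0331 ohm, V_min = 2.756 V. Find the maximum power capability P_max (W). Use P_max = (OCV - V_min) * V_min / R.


P_max = (OCV - V_min) * V_min / R = (3.068 - 2.756) * 2.756 / 0.0331 = 0.312 * 2.756 / 0.0331 = 25.98 W

25.98 W


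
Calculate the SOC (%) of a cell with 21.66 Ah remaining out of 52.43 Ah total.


SOC% = 21.66 / 52.43 * 100 = 41.31%

41.31%


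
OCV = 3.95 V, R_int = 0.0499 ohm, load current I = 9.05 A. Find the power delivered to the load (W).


Step 1: V_terminal = OCV - I*R = 3.95 - 9.05 * 0.0499 = 3.4984 V
Step 2: P_out = V_terminal * I = 3.4984 * 9.05 = 31.66 W

31.66 W


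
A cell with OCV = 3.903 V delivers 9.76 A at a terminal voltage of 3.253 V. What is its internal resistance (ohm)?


R = (OCV - V) / I = (3.903 - 3.253) / 9.76 = 0.06660 ohm

0.06660 ohm


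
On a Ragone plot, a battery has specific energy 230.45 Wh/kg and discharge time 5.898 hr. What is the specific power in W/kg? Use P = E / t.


P_specific = E / t = 230.45 / 5.898 = 39.07 W/kg

39.07 W/kg


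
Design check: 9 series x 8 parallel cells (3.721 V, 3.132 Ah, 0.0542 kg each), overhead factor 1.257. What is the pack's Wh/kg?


Step 1: V_pack = 9 * 3.721 = 33.489 V
Step 2: C_pack = 8 * 3.132 = 25.056 Ah
Step 3: E_pack = V_pack * C_pack = 33.489 * 25.056 = 839.1 Wh
Step 4: m_pack = 9 * 8 * 0.0542 * 1.257 = 4.9053 kg
Step 5: ED = E_pack / m_pack = 839.1 / 4.9053 = 171.1 Wh/kg

171.1 Wh/kg


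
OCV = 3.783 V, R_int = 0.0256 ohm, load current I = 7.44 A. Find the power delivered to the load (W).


Step 1: V_terminal = OCV - I*R = 3.783 - 7.44 * 0.0256 = 3.5925 V
Step 2: P_out = V_terminal * I = 3.5925 * 7.44 = 26.73 W

26.73 W


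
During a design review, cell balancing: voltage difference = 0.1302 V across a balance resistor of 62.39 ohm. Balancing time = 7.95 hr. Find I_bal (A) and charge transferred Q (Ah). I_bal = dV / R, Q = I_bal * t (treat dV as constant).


I_bal = dV / R = 0.1302 / 62.39 = 0.0020869 A
Q = I_bal * t = 0.0020869 * 7.95 = 0.01659 Ah

I=0.0020869 A, Q=0.01659 Ah


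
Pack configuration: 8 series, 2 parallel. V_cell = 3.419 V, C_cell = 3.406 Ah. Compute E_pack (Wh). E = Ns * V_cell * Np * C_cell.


E = Ns * Vcell * Np * Ccell = 8 * 3.419 * 2 * 3.406 = 186.3 Wh

186.3 Wh


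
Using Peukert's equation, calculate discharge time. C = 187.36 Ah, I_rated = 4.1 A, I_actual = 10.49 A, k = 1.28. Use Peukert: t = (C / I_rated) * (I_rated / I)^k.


Step 1: t_rated = C / I_rated = 187.36 / 4.1 = 45.698 hr
Step 2: ratio = 4.1 / 10.49 = 0.39085
Step 3: ratio^k = 0.39085^1.28 = 0.30045
Step 4: t = t_rated * ratio^k = 45.698 * 0.30045 = 13.73 hr

13.73 hr


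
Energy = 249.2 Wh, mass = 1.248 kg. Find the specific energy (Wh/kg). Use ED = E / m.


ED = E / m = 249.2 / 1.248 = 199.7 Wh/kg

199.7 Wh/kg


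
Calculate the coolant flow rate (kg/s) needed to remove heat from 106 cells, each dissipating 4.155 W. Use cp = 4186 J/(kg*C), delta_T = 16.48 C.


Q_total = 106 * 4.155 = 440.43 W
m_dot = Q_total / (cp * dT) = 440.43 / (4186 * 16.48) = 0.006384 kg/s

0.006384 kg/s


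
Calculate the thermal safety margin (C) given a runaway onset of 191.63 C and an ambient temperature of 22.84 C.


Safety margin = 191.63 C - 22.84 C = 168.79 C

168.79 C


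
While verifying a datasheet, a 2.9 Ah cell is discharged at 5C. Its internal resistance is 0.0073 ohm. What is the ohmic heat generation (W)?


Step 1: I = C_rate * capacity = 5 * 2.9 = 14.5 A
Step 2: Q = I^2 * R = 14.5^2 * 0.0073 = 210.25 * 0.0073 = 1.535 W

1.535 W


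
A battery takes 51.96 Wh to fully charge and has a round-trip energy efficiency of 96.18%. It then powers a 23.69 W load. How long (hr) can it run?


Step 1: E_discharge = eta/100 * E_charge = 96.18/100 * 51.96 = 49.975 Wh
Step 2: t = E_discharge / P = 49.975 / 23.69 = 2.110 hr

2.110 hr


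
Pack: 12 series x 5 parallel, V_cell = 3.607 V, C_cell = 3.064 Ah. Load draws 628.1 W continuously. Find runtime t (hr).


Step 1: E_pack = Ns * V_cell * Np * C_cell = 12 * 3.607 * 5 * 3.064 = 663.11 Wh
Step 2: t = E_pack / P = 663.11 / 628.1 = 1.056 hr

1.056 hr


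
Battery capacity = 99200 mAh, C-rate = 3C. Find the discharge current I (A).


Convert: capacity = 99200 mAh = 99.2 Ah
At 3C: I = 3 * 99.2 Ah = 297.6 A

297.6 A


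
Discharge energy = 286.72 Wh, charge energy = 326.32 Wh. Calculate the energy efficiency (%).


eta_e = E_dis / E_chg * 100 = 286.72 / 326.32 * 100 = 87.86%

87.86%


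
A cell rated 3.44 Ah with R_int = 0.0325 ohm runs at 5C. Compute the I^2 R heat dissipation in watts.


Step 1: I = C_rate * capacity = 5 * 3.44 = 17.2 A
Step 2: Q = I^2 * R = 17.2^2 * 0.0325 = 295.84 * 0.0325 = 9.615 W

9.615 W


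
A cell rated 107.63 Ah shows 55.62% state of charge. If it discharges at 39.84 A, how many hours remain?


Step 1: remaining = SOC/100 * C_total = 55.62/100 * 107.63 = 59.864 Ah
Step 2: t = remaining / I = 59.864 / 39.84 = 1.503 hr

1.503 hr


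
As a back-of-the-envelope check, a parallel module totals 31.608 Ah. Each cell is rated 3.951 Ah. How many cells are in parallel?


n = C_total / C_cell = 31.608 / 3.951 = 8

8


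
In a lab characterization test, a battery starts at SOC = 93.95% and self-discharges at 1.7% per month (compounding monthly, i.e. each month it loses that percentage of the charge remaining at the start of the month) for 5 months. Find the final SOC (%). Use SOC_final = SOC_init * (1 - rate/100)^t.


decay = (1 - 1.7/100)^5 = 0.91784
SOC_final = 93.95 * 0.91784 = 86.23%

86.23%


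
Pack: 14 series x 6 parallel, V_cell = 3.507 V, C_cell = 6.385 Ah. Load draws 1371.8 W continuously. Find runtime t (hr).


Step 1: E_pack = Ns * V_cell * Np * C_cell = 14 * 3.507 * 6 * 6.385 = 1880.9 Wh
Step 2: t = E_pack / P = 1880.9 / 1371.8 = 1.371 hr

1.371 hr


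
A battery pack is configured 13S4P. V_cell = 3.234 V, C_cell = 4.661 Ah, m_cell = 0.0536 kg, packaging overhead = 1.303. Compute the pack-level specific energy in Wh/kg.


Step 1: V_pack = 13 * 3.234 = 42.042 V
Step 2: C_pack = 4 * 4.661 = 18.644 Ah
Step 3: E_pack = V_pack * C_pack = 42.042 * 18.644 = 783.83 Wh
Step 4: m_pack = 13 * 4 * 0.0536 * 1.303 = 3.6317 kg
Step 5: ED = E_pack / m_pack = 783.83 / 3.6317 = 215.8 Wh/kg

215.8 Wh/kg


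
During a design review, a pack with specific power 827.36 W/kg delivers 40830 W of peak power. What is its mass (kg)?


m = P / SP = 40830 / 827.36 = 49.35 kg

49.35 kg


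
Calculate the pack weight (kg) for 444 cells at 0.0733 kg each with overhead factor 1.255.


Cell mass sum = 444 * 0.0733 = 32.545 kg
With overhead 1.255: m_pack = 32.545 * 1.255 = 40.84 kg

40.84 kg


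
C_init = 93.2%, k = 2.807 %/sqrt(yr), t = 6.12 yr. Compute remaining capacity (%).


sqrt(t) = sqrt(6.12) = 2.4739
C_final = 93.2 - 2.807 * 2.4739 = 86.26%

86.26%


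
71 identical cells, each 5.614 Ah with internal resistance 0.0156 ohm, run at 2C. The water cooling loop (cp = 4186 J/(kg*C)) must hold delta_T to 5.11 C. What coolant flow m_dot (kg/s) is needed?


Step 1: I = 2 * 5.614 = 11.228 A
Step 2: Q_cell = I^2 * R = 11.228^2 * 0.0156 = 1.9667 W
Step 3: Q_total = 71 * 1.9667 = 139.64 W
Step 4: m_dot = Q_total / (cp * dT) = 139.64 / (4186 * 5.11) = 0.006528 kg/s

0.006528 kg/s


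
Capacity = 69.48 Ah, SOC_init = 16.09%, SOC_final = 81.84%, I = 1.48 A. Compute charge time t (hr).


delta_Ah = 69.48 * (81.84 - 16.09) / 100 = 45.683 Ah
t = delta_Ah / I = 45.683 / 1.48 = 30.87 hr

30.87 hr


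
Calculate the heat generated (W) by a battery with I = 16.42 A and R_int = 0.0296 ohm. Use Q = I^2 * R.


I^2 = 269.62
Q = 269.62 * 0.0296 = 7.981 W

7.981 W


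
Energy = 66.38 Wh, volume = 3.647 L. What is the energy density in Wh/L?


Volumetric ED = 66.38 Wh / 3.647 L = 18.20 Wh/L

18.20 Wh/L


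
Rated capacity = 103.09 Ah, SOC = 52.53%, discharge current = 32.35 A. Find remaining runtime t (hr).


Step 1: remaining = SOC/100 * C_total = 52.53/100 * 103.09 = 54.153 Ah
Step 2: t = remaining / I = 54.153 / 32.35 = 1.674 hr

1.674 hr


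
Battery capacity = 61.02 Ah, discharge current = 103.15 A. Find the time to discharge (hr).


Runtime = 61.02 Ah / 103.15 A = 0.5916 hr

0.5916 hr


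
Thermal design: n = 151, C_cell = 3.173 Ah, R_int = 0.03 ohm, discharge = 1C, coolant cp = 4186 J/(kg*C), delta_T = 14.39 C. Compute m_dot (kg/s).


Step 1: I = 1 * 3.173 = 3.173 A
Step 2: Q_cell = I^2 * R = 3.173^2 * 0.03 = 0.30204 W
Step 3: Q_total = 151 * 0.30204 = 45.608 W
Step 4: m_dot = Q_total / (cp * dT) = 45.608 / (4186 * 14.39) = 7.571e-04 kg/s

7.571e-04 kg/s


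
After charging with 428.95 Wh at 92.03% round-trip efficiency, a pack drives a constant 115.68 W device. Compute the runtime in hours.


Step 1: E_discharge = eta/100 * E_charge = 92.03/100 * 428.95 = 394.76 Wh
Step 2: t = E_discharge / P = 394.76 / 115.68 = 3.413 hr

3.413 hr


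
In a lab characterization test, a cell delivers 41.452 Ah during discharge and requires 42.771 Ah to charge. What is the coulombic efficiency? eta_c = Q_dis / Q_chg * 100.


eta_c = Q_dis / Q_chg * 100 = 41.452 / 42.771 * 100 = 96.92%

96.92%


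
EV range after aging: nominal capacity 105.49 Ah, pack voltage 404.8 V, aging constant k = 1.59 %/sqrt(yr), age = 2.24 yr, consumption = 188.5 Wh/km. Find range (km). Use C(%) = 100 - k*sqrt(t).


Step 1: capacity retention = 100 - 1.59 * sqrt(2.24) = 100 - 1.59 * 1.4967 = 97.62%
Step 2: C_now = 105.49 * 97.62/100 = 102.98 Ah
Step 3: E_pack = V * C_now = 404.8 * 102.98 = 41686 Wh
Step 4: range = E_pack / consumption = 41686 / 188.5 = 221.1 km

221.1 km


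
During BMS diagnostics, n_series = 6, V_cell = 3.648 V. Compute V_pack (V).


Series voltages add: 6 * 3.648 V = 21.888 V

21.888 V


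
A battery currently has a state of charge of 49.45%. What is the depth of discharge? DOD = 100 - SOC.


DOD = 100 - SOC = 100 - 49.45 = 50.55%

50.55%


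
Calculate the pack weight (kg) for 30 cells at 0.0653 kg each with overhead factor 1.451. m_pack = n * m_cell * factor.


m_pack = n * m_cell * overhead = 30 * 0.0653 * 1.451 = 2.843 kg

2.843 kg


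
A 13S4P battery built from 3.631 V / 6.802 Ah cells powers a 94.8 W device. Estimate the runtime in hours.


Step 1: E_pack = Ns * V_cell * Np * C_cell = 13 * 3.631 * 4 * 6.802 = 1284.3 Wh
Step 2: t = E_pack / P = 1284.3 / 94.8 = 13.55 hr

13.55 hr


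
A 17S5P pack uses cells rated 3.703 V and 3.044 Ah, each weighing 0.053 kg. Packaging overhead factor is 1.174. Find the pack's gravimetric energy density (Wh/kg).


Step 1: V_pack = 17 * 3.703 = 62.951 V
Step 2: C_pack = 5 * 3.044 = 15.22 Ah
Step 3: E_pack = V_pack * C_pack = 62.951 * 15.22 = 958.11 Wh
Step 4: m_pack = 17 * 5 * 0.053 * 1.174 = 5.2889 kg
Step 5: ED = E_pack / m_pack = 958.11 / 5.2889 = 181.2 Wh/kg

181.2 Wh/kg


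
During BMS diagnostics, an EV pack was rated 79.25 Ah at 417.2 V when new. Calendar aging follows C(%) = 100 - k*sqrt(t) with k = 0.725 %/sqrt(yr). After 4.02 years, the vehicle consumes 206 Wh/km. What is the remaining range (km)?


Step 1: capacity retention = 100 - 0.725 * sqrt(4.02) = 100 - 0.725 * 2.005 = 98.546%
Step 2: C_now = 79.25 * 98.546/100 = 78.098 Ah
Step 3: E_pack = V * C_now = 417.2 * 78.098 = 32582 Wh
Step 4: range = E_pack / consumption = 32582 / 206 = 158.2 km

158.2 km


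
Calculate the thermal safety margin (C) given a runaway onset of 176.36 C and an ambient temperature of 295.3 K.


Convert: T_ambient = 295.3 K = 22.15 C
margin = 176.36 - 22.15 = 154.21 C

154.21 C


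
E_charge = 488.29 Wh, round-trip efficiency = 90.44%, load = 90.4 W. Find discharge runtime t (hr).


Step 1: E_discharge = eta/100 * E_charge = 90.44/100 * 488.29 = 441.61 Wh
Step 2: t = E_discharge / P = 441.61 / 90.4 = 4.885 hr

4.885 hr


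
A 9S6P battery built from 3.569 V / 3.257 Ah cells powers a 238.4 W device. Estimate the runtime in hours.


Step 1: E_pack = Ns * V_cell * Np * C_cell = 9 * 3.569 * 6 * 3.257 = 627.71 Wh
Step 2: t = E_pack / P = 627.71 / 238.4 = 2.633 hr

2.633 hr


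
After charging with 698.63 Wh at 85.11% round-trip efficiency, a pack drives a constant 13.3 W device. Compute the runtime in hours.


Step 1: E_discharge = eta/100 * E_charge = 85.11/100 * 698.63 = 594.6 Wh
Step 2: t = E_discharge / P = 594.6 / 13.3 = 44.71 hr

44.71 hr


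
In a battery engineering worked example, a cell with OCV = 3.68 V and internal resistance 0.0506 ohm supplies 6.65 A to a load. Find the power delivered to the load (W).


Step 1: V_terminal = OCV - I*R = 3.68 - 6.65 * 0.0506 = 3.3435 V
Step 2: P_out = V_terminal * I = 3.3435 * 6.65 = 22.23 W

22.23 W


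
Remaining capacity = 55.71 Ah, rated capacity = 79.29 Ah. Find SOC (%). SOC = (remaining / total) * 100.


SOC% = 55.71 / 79.29 * 100 = 70.26%

70.26%


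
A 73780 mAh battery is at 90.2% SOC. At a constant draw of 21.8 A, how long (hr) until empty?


Convert: C_total = 73780 mAh = 73.78 Ah
Step 1: remaining = SOC/100 * C_total = 90.2/100 * 73.78 = 66.55 Ah
Step 2: t = remaining / I = 66.55 / 21.8 = 3.053 hr

3.053 hr


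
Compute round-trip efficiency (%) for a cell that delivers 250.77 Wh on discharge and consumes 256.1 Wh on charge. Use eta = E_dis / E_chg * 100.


Round-trip efficiency = 250.77/256.1 * 100% = 97.92%

97.92%


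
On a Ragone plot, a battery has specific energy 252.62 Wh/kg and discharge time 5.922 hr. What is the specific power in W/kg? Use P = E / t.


P_specific = E / t = 252.62 / 5.922 = 42.66 W/kg

42.66 W/kg


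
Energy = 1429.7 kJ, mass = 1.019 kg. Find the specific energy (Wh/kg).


Convert: E = 1429.7 kJ = 397.14 Wh
ED = E / m = 397.14 / 1.019 = 389.7 Wh/kg

389.7 Wh/kg


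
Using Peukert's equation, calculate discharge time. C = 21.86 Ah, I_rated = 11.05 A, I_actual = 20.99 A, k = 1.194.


t_rated = C / I_rated = 21.86 / 11.05 = 1.9783 hr
(I_rated/I)^k = (0.52644)^1.194 = 0.46483
t = t_rated * (I_rated/I)^k = 1.9783 * 0.46483 = 0.9196 hr

0.9196 hr


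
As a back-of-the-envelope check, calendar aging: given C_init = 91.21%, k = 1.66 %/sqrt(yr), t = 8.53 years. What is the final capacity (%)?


sqrt(t) = sqrt(8.53) = 2.9206
C_final = 91.21 - 1.66 * 2.9206 = 86.36%

86.36%


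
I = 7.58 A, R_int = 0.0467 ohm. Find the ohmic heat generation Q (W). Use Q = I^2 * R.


Q = I^2 * R = 7.58^2 * 0.0467 = 2.683 W

2.683 W


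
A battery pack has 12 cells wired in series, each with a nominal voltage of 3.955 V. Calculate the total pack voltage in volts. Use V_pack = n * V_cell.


With 12 cells in series at 3.955 V each, V_pack = 47.46 V

47.46 V


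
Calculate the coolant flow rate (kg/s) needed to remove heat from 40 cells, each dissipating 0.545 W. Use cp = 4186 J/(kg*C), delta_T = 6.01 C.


Step 1: Total heat Q = 40 * 0.545 W = 21.8 W
Step 2: denom = cp * dT = 4186 * 6.01 = 25158
Step 3: m_dot = 21.8 / 25158 = 8.665e-04 kg/s

8.665e-04 kg/s


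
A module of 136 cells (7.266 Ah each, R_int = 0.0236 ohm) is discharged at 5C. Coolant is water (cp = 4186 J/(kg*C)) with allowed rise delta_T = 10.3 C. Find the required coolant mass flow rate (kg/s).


Step 1: I = 5 * 7.266 = 36.33 A
Step 2: Q_cell = I^2 * R = 36.33^2 * 0.0236 = 31.149 W
Step 3: Q_total = 136 * 31.149 = 4236.3 W
Step 4: m_dot = Q_total / (cp * dT) = 4236.3 / (4186 * 10.3) = 0.09825 kg/s

0.09825 kg/s


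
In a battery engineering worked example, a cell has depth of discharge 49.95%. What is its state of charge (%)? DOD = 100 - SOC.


SOC = 100 - DOD = 100 - 49.95 = 50.05%

50.05%


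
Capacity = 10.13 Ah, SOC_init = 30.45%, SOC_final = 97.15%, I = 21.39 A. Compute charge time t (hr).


delta_Ah = 10.13 * (97.15 - 30.45) / 100 = 6.7567 Ah
t = delta_Ah / I = 6.7567 / 21.39 = 0.3159 hr

0.3159 hr


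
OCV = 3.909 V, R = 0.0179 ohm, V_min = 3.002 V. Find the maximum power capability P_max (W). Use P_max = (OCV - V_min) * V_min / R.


P_max = (OCV - V_min) * V_min / R = (3.909 - 3.002) * 3.002 / 0.0179 = 0.907 * 3.002 / 0.0179 = 152.1 W

152.1 W


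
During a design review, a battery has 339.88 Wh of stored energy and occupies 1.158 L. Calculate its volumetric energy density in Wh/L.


ED = E / V = 339.88 / 1.158 = 293.5 Wh/L

293.5 Wh/L


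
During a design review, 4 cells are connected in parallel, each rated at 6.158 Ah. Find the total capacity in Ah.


Parallel capacities add: 4 * 6.158 Ah = 24.632 Ah

24.632 Ah


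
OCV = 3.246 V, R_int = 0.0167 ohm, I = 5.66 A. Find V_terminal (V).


IR drop = 5.66 * 0.0167 = 0.094522 V
V = 3.246 - 0.094522 = 3.151 V

3.151 V


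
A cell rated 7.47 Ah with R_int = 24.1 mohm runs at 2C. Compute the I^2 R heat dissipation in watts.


Convert: R = 24.1 mohm = 0.0241 ohm
Step 1: I = C_rate * capacity = 2 * 7.47 = 14.94 A
Step 2: Q = I^2 * R = 14.94^2 * 0.0241 = 223.2 * 0.0241 = 5.379 W

5.379 W


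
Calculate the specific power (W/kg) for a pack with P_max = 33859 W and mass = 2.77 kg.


SP = P / m = 33859 / 2.77 = 12220 W/kg

12220 W/kg


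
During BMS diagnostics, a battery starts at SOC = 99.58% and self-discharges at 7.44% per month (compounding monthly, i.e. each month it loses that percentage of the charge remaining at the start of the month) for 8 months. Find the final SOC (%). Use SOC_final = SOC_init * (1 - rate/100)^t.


Monthly retention factor = 1 - 7.44/100 = 0.9256
Over 8 months: factor^8 = 0.53875
SOC_final = 99.58 * 0.53875 = 53.65%

53.65%


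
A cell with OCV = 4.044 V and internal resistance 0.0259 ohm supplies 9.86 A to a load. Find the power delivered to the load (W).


Step 1: V_terminal = OCV - I*R = 4.044 - 9.86 * 0.0259 = 3.7886 V
Step 2: P_out = V_terminal * I = 3.7886 * 9.86 = 37.36 W

37.36 W


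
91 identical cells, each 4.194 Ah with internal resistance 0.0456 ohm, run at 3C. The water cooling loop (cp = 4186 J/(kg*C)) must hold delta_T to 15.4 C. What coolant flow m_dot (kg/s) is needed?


Step 1: I = 3 * 4.194 = 12.582 A
Step 2: Q_cell = I^2 * R = 12.582^2 * 0.0456 = 7.2188 W
Step 3: Q_total = 91 * 7.2188 = 656.91 W
Step 4: m_dot = Q_total / (cp * dT) = 656.91 / (4186 * 15.4) = 0.01019 kg/s

0.01019 kg/s


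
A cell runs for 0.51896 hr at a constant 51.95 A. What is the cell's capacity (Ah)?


C = I * t = 51.95 * 0.51896 = 26.96 Ah

26.96 Ah


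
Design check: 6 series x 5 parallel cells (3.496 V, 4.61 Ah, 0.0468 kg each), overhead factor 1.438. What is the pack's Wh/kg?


Step 1: V_pack = 6 * 3.496 = 20.976 V
Step 2: C_pack = 5 * 4.61 = 23.05 Ah
Step 3: E_pack = V_pack * C_pack = 20.976 * 23.05 = 483.5 Wh
Step 4: m_pack = 6 * 5 * 0.0468 * 1.438 = 2.019 kg
Step 5: ED = E_pack / m_pack = 483.5 / 2.019 = 239.5 Wh/kg

239.5 Wh/kg


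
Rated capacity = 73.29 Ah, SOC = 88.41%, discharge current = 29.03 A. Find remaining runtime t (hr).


Step 1: remaining = SOC/100 * C_total = 88.41/100 * 73.29 = 64.796 Ah
Step 2: t = remaining / I = 64.796 / 29.03 = 2.232 hr

2.232 hr


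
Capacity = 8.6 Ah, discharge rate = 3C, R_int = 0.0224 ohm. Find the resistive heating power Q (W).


Step 1: I = C_rate * capacity = 3 * 8.6 = 25.8 A
Step 2: Q = I^2 * R = 25.8^2 * 0.0224 = 665.64 * 0.0224 = 14.91 W

14.91 W


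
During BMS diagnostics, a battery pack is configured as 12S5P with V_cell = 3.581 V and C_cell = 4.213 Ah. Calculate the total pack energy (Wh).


V_pack = 12 * 3.581 = 42.972 V
C_pack = 5 * 4.213 = 21.065 Ah
E = V_pack * C_pack = 42.972 * 21.065 = 905.2 Wh

905.2 Wh


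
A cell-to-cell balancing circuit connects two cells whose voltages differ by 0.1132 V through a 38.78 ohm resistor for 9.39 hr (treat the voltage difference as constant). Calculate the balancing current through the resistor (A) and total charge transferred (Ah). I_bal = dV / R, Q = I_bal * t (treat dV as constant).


I_bal = dV / R = 0.1132 / 38.78 = 0.002919 A
Q = I_bal * t = 0.002919 * 9.39 = 0.02741 Ah

I=0.002919 A, Q=0.02741 Ah


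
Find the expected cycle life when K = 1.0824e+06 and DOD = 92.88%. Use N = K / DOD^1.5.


DOD^1.5 = 895.12
N = K / DOD^1.5 = 1.0824e+06 / 895.12 = 1209

1209 cycles


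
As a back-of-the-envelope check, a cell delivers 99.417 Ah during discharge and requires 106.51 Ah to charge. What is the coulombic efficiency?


Coulombic efficiency = 99.417/106.51 * 100% = 93.34%

93.34%


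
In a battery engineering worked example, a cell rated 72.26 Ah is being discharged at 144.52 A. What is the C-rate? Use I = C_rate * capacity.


C_rate = I / capacity = 144.52 / 72.26 = 2C

2C


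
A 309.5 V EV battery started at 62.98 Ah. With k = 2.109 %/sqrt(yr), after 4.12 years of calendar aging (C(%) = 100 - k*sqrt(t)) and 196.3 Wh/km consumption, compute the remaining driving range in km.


Step 1: capacity retention = 100 - 2.109 * sqrt(4.12) = 100 - 2.109 * 2.0298 = 95.719%
Step 2: C_now = 62.98 * 95.719/100 = 60.284 Ah
Step 3: E_pack = V * C_now = 309.5 * 60.284 = 18658 Wh
Step 4: range = E_pack / consumption = 18658 / 196.3 = 95.05 km

95.05 km


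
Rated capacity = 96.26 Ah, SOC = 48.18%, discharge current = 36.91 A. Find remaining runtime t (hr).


Step 1: remaining = SOC/100 * C_total = 48.18/100 * 96.26 = 46.378 Ah
Step 2: t = remaining / I = 46.378 / 36.91 = 1.257 hr

1.257 hr


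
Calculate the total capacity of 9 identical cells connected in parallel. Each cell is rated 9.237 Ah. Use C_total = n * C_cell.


C_total = 9 * 9.237 = 83.133 Ah

83.133 Ah


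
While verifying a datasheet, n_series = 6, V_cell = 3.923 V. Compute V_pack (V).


With 6 cells in series at 3.923 V each, V_pack = 23.538 V

23.538 V


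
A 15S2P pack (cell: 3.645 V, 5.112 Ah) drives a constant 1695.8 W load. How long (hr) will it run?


Step 1: E_pack = Ns * V_cell * Np * C_cell = 15 * 3.645 * 2 * 5.112 = 559 Wh
Step 2: t = E_pack / P = 559 / 1695.8 = 0.3296 hr

0.3296 hr


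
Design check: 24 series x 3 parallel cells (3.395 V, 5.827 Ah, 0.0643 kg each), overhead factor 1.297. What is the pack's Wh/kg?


Step 1: V_pack = 24 * 3.395 = 81.48 V
Step 2: C_pack = 3 * 5.827 = 17.481 Ah
Step 3: E_pack = V_pack * C_pack = 81.48 * 17.481 = 1424.4 Wh
Step 4: m_pack = 24 * 3 * 0.0643 * 1.297 = 6.0046 kg
Step 5: ED = E_pack / m_pack = 1424.4 / 6.0046 = 237.2 Wh/kg

237.2 Wh/kg


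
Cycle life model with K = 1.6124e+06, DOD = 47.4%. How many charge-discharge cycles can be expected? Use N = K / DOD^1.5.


DOD^1.5 = 326.34
N = K / DOD^1.5 = 1.6124e+06 / 326.34 = 4941

4941 cycles


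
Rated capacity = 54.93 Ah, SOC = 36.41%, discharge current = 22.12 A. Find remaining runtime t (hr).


Step 1: remaining = SOC/100 * C_total = 36.41/100 * 54.93 = 20 Ah
Step 2: t = remaining / I = 20 / 22.12 = 0.9042 hr

0.9042 hr


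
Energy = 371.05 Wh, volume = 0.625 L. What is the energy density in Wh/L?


ED = E / V = 371.05 / 0.625 = 593.7 Wh/L

593.7 Wh/L


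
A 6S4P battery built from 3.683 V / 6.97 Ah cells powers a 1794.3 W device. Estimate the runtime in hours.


Step 1: E_pack = Ns * V_cell * Np * C_cell = 6 * 3.683 * 4 * 6.97 = 616.09 Wh
Step 2: t = E_pack / P = 616.09 / 1794.3 = 0.3434 hr

0.3434 hr


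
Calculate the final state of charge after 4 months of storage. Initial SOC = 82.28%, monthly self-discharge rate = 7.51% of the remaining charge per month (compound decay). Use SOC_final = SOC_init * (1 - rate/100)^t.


Monthly retention factor = 1 - 7.51/100 = 0.9249
Over 4 months: factor^4 = 0.73178
SOC_final = 82.28 * 0.73178 = 60.21%

60.21%


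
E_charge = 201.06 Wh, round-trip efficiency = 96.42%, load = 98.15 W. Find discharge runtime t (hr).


Step 1: E_discharge = eta/100 * E_charge = 96.42/100 * 201.06 = 193.86 Wh
Step 2: t = E_discharge / P = 193.86 / 98.15 = 1.975 hr

1.975 hr


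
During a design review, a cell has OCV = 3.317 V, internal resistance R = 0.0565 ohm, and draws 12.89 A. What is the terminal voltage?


IR drop = 12.89 * 0.0565 = 0.72829 V
V = 3.317 - 0.72829 = 2.589 V

2.589 V


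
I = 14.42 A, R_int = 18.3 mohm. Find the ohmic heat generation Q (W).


Convert: R = 18.3 mohm = 0.0183 ohm
I^2 = 207.94
Q = 207.94 * 0.0183 = 3.805 W

3.805 W


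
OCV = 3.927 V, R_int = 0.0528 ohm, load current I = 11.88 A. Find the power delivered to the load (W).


Step 1: V_terminal = OCV - I*R = 3.927 - 11.88 * 0.0528 = 3.2997 V
Step 2: P_out = V_terminal * I = 3.2997 * 11.88 = 39.20 W

39.20 W


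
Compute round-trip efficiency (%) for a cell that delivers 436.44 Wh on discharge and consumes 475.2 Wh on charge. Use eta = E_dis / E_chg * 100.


eta_e = E_dis / E_chg * 100 = 436.44 / 475.2 * 100 = 91.84%

91.84%


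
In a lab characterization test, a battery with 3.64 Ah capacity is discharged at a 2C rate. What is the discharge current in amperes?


At 2C: I = 2 * 3.64 Ah = 7.28 A

7.28 A


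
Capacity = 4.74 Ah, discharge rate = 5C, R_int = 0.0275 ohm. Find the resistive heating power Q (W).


Step 1: I = C_rate * capacity = 5 * 4.74 = 23.7 A
Step 2: Q = I^2 * R = 23.7^2 * 0.0275 = 561.69 * 0.0275 = 15.45 W

15.45 W


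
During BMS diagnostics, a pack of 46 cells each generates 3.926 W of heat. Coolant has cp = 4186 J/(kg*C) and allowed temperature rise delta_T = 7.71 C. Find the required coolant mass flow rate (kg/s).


Step 1: Total heat Q = 46 * 3.926 W = 180.6 W
Step 2: denom = cp * dT = 4186 * 7.71 = 32274
Step 3: m_dot = 180.6 / 32274 = 0.005596 kg/s

0.005596 kg/s


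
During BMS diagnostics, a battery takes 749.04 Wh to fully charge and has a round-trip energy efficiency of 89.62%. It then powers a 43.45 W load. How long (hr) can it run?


Step 1: E_discharge = eta/100 * E_charge = 89.62/100 * 749.04 = 671.29 Wh
Step 2: t = E_discharge / P = 671.29 / 43.45 = 15.45 hr

15.45 hr


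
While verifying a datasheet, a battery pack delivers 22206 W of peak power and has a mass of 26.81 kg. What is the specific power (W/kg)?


Specific power = 22206 W / 26.81 kg = 828.3 W/kg

828.3 W/kg


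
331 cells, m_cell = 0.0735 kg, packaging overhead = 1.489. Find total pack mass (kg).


m_pack = n * m_cell * overhead = 331 * 0.0735 * 1.489 = 36.23 kg

36.23 kg


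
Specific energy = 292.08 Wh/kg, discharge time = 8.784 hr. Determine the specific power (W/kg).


P_specific = E / t = 292.08 / 8.784 = 33.25 W/kg

33.25 W/kg


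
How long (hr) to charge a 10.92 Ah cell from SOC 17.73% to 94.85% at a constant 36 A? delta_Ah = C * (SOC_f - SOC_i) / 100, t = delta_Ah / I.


Step 1: dSOC = 94.85% - 17.73% = 77.12%
Step 2: delta_Ah = 10.92 * 77.12 / 100 = 8.4215 Ah
Step 3: t = 8.4215 / 36 = 0.2339 hr

0.2339 hr


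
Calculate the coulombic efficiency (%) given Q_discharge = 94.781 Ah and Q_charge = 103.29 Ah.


eta_c = Q_dis / Q_chg * 100 = 94.781 / 103.29 * 100 = 91.76%

91.76%


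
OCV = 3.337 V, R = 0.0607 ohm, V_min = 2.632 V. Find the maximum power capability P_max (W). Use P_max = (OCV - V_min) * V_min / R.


dV = OCV - V_min = 0.705 V (so I_max = dV / R)
P_max = dV * V_min / R = 0.705 * 2.632 / 0.0607 = 30.57 W

30.57 W


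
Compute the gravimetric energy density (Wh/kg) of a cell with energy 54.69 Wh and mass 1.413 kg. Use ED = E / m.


Specific energy = 54.69 Wh / 1.413 kg = 38.70 Wh/kg

38.70 Wh/kg


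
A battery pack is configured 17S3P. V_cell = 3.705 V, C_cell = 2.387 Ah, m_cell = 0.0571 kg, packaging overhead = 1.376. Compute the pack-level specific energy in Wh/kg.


Step 1: V_pack = 17 * 3.705 = 62.985 V
Step 2: C_pack = 3 * 2.387 = 7.161 Ah
Step 3: E_pack = V_pack * C_pack = 62.985 * 7.161 = 451.04 Wh
Step 4: m_pack = 17 * 3 * 0.0571 * 1.376 = 4.007 kg
Step 5: ED = E_pack / m_pack = 451.04 / 4.007 = 112.6 Wh/kg

112.6 Wh/kg


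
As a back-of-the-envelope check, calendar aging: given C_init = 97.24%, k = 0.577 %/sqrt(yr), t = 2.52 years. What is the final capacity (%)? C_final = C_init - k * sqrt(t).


sqrt(t) = sqrt(2.52) = 1.5875
C_final = 97.24 - 0.577 * 1.5875 = 96.32%

96.32%


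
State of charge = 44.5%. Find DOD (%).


DOD = 100 - SOC = 100 - 44.5 = 55.5%

55.5%


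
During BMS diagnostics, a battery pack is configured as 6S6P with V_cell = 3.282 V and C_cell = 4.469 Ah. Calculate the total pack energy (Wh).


V_pack = 6 * 3.282 = 19.692 V
C_pack = 6 * 4.469 = 26.814 Ah
E = V_pack * C_pack = 19.692 * 26.814 = 528.0 Wh

528.0 Wh


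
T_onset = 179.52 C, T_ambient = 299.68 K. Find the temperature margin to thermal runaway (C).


Convert: T_ambient = 299.68 K = 26.53 C
margin = 179.52 - 26.53 = 152.99 C

152.99 C


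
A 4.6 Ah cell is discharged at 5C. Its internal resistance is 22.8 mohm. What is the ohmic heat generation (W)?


Convert: R = 22.8 mohm = 0.0228 ohm
Step 1: I = C_rate * capacity = 5 * 4.6 = 23 A
Step 2: Q = I^2 * R = 23^2 * 0.0228 = 529 * 0.0228 = 12.06 W

12.06 W


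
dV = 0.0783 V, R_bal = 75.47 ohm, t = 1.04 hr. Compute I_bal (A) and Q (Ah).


First, Ohm's law: I_bal = 0.0783 V / 75.47 ohm = 0.0010375 A
Then Q = I * t = 0.0010375 A * 1.04 hr = 0.001079 Ah

I=0.0010375 A, Q=0.001079 Ah


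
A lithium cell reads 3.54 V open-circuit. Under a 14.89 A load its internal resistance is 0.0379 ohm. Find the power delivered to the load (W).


Step 1: V_terminal = OCV - I*R = 3.54 - 14.89 * 0.0379 = 2.9757 V
Step 2: P_out = V_terminal * I = 2.9757 * 14.89 = 44.31 W

44.31 W


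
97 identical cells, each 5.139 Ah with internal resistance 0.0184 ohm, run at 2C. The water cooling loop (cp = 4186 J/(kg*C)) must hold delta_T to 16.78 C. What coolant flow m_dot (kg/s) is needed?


Step 1: I = 2 * 5.139 = 10.278 A
Step 2: Q_cell = I^2 * R = 10.278^2 * 0.0184 = 1.9437 W
Step 3: Q_total = 97 * 1.9437 = 188.54 W
Step 4: m_dot = Q_total / (cp * dT) = 188.54 / (4186 * 16.78) = 0.002684 kg/s

0.002684 kg/s


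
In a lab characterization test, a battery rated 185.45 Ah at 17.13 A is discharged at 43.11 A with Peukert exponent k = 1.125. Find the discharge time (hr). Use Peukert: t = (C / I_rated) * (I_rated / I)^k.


t_rated = C / I_rated = 185.45 / 17.13 = 10.826 hr
(I_rated/I)^k = (0.39736)^1.125 = 0.35406
t = t_rated * (I_rated/I)^k = 10.826 * 0.35406 = 3.833 hr

3.833 hr


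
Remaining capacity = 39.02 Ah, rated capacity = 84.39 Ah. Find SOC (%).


SOC = (remaining / total) * 100 = (39.02 / 84.39) * 100 = 46.24%

46.24%


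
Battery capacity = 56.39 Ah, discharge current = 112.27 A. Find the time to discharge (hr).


Runtime = 56.39 Ah / 112.27 A = 0.5023 hr

0.5023 hr


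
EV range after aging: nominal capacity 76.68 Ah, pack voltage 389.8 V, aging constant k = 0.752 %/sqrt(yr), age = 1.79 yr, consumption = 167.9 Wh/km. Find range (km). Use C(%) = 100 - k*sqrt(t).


Step 1: capacity retention = 100 - 0.752 * sqrt(1.79) = 100 - 0.752 * 1.3379 = 98.994%
Step 2: C_now = 76.68 * 98.994/100 = 75.909 Ah
Step 3: E_pack = V * C_now = 389.8 * 75.909 = 29589 Wh
Step 4: range = E_pack / consumption = 29589 / 167.9 = 176.2 km

176.2 km


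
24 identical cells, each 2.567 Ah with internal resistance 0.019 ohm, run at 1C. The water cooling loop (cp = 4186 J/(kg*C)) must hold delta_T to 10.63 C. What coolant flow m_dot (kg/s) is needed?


Step 1: I = 1 * 2.567 = 2.567 A
Step 2: Q_cell = I^2 * R = 2.567^2 * 0.019 = 0.1252 W
Step 3: Q_total = 24 * 0.1252 = 3.0048 W
Step 4: m_dot = Q_total / (cp * dT) = 3.0048 / (4186 * 10.63) = 6.753e-05 kg/s

6.753e-05 kg/s


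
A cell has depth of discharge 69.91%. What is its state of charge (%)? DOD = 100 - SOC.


SOC = 100 - DOD = 100 - 69.91 = 30.09%

30.09%


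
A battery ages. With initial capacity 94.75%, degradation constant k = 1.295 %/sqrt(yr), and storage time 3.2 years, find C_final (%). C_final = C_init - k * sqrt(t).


sqrt(t) = sqrt(3.2) = 1.7889
C_final = 94.75 - 1.295 * 1.7889 = 92.43%

92.43%


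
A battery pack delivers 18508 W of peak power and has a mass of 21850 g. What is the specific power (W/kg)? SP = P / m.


Convert: m = 21850 g = 21.85 kg
Specific power = 18508 W / 21.85 kg = 847.0 W/kg

847.0 W/kg


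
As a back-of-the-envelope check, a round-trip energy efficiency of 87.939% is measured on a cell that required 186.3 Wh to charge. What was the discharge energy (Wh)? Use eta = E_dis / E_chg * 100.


E_dis = eta/100 * E_chg = 87.939/100 * 186.3 = 163.8 Wh

163.8 Wh


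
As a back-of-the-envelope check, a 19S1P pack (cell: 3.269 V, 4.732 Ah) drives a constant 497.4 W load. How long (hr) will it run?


Step 1: E_pack = Ns * V_cell * Np * C_cell = 19 * 3.269 * 1 * 4.732 = 293.91 Wh
Step 2: t = E_pack / P = 293.91 / 497.4 = 0.5909 hr

0.5909 hr


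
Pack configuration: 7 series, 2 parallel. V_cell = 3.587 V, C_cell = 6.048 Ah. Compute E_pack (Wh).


E = Ns * Vcell * Np * Ccell = 7 * 3.587 * 2 * 6.048 = 303.7 Wh

303.7 Wh


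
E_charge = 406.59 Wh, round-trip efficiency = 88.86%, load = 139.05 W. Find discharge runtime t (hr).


Step 1: E_discharge = eta/100 * E_charge = 88.86/100 * 406.59 = 361.3 Wh
Step 2: t = E_discharge / P = 361.3 / 139.05 = 2.598 hr

2.598 hr


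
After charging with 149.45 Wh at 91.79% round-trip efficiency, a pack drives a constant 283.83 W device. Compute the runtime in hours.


Step 1: E_discharge = eta/100 * E_charge = 91.79/100 * 149.45 = 137.18 Wh
Step 2: t = E_discharge / P = 137.18 / 283.83 = 0.4833 hr

0.4833 hr


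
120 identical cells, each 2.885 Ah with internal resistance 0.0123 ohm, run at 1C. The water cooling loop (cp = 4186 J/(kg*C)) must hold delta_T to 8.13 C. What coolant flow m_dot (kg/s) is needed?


Step 1: I = 1 * 2.885 = 2.885 A
Step 2: Q_cell = I^2 * R = 2.885^2 * 0.0123 = 0.10238 W
Step 3: Q_total = 120 * 0.10238 = 12.286 W
Step 4: m_dot = Q_total / (cp * dT) = 12.286 / (4186 * 8.13) = 3.610e-04 kg/s

3.610e-04 kg/s


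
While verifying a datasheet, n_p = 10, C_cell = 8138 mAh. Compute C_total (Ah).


Convert: C_cell = 8138 mAh = 8.138 Ah
C_total = 10 * 8.138 = 81.38 Ah

81.38 Ah


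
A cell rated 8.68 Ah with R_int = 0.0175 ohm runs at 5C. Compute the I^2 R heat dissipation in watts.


Step 1: I = C_rate * capacity = 5 * 8.68 = 43.4 A
Step 2: Q = I^2 * R = 43.4^2 * 0.0175 = 1883.6 * 0.0175 = 32.96 W

32.96 W


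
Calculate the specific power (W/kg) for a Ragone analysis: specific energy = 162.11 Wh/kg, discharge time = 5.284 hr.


P_specific = E / t = 162.11 / 5.284 = 30.68 W/kg

30.68 W/kg


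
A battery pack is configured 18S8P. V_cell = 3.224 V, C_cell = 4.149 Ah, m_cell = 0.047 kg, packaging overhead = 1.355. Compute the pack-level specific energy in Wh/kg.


Step 1: V_pack = 18 * 3.224 = 58.032 V
Step 2: C_pack = 8 * 4.149 = 33.192 Ah
Step 3: E_pack = V_pack * C_pack = 58.032 * 33.192 = 1926.2 Wh
Step 4: m_pack = 18 * 8 * 0.047 * 1.355 = 9.1706 kg
Step 5: ED = E_pack / m_pack = 1926.2 / 9.1706 = 210.0 Wh/kg

210.0 Wh/kg


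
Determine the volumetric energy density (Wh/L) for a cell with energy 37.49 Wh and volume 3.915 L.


Volumetric ED = 37.49 Wh / 3.915 L = 9.576 Wh/L

9.576 Wh/L


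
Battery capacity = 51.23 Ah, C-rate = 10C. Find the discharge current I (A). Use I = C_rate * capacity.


I = C_rate * capacity = 10 * 51.23 = 512.3 A

512.3 A


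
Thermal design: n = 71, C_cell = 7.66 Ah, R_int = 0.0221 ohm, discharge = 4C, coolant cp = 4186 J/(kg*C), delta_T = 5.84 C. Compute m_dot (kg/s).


Step 1: I = 4 * 7.66 = 30.64 A
Step 2: Q_cell = I^2 * R = 30.64^2 * 0.0221 = 20.748 W
Step 3: Q_total = 71 * 20.748 = 1473.1 W
Step 4: m_dot = Q_total / (cp * dT) = 1473.1 / (4186 * 5.84) = 0.06026 kg/s

0.06026 kg/s


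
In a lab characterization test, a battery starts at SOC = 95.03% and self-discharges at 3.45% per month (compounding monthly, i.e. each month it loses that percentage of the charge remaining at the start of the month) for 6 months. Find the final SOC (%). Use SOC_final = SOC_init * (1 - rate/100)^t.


Monthly retention factor = 1 - 3.45/100 = 0.9655
Over 6 months: factor^6 = 0.81005
SOC_final = 95.03 * 0.81005 = 76.98%

76.98%


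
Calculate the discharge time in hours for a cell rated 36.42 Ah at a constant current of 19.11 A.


Runtime = 36.42 Ah / 19.11 A = 1.906 hr

1.906 hr


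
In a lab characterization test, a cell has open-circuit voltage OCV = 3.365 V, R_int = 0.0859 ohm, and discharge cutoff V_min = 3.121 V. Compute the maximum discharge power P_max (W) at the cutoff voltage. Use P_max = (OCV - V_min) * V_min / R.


P_max = (OCV - V_min) * V_min / R = (3.365 - 3.121) * 3.121 / 0.0859 = 0.244 * 3.121 / 0.0859 = 8.865 W

8.865 W


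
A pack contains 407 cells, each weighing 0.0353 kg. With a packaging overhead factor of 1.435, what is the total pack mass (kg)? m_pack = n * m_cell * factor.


Cell mass sum = 407 * 0.0353 = 14.367 kg
With overhead 1.435: m_pack = 14.367 * 1.435 = 20.62 kg

20.62 kg


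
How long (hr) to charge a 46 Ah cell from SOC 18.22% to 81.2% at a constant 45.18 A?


delta_Ah = 46 * (81.2 - 18.22) / 100 = 28.971 Ah
t = delta_Ah / I = 28.971 / 45.18 = 0.6412 hr

0.6412 hr


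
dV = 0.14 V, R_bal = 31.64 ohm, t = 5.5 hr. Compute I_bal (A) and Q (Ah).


First, Ohm's law: I_bal = 0.14 V / 31.64 ohm = 0.0044248 A
Then Q = I * t = 0.0044248 A * 5.5 hr = 0.02434 Ah

I=0.0044248 A, Q=0.02434 Ah


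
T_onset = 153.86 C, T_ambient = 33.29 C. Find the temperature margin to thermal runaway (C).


Safety margin = 153.86 C - 33.29 C = 120.57 C

120.57 C


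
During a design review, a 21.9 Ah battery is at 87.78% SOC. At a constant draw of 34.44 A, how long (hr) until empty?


Step 1: remaining = SOC/100 * C_total = 87.78/100 * 21.9 = 19.224 Ah
Step 2: t = remaining / I = 19.224 / 34.44 = 0.5582 hr

0.5582 hr


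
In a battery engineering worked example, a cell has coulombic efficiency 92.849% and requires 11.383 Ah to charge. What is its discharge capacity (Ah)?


Q_dis = eta/100 * Q_chg = 92.849/100 * 11.383 = 10.57 Ah

10.57 Ah


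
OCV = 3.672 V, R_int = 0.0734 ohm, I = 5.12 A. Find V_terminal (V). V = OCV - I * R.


V = OCV - I*R = 3.672 - 5.12 * 0.0734 = 3.296 V

3.296 V


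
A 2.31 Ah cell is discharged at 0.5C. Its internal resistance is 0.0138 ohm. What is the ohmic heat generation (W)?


Step 1: I = C_rate * capacity = 0.5 * 2.31 = 1.155 A
Step 2: Q = I^2 * R = 1.155^2 * 0.0138 = 1.334 * 0.0138 = 0.01841 W

0.01841 W


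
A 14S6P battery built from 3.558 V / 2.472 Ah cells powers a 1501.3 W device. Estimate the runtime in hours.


Step 1: E_pack = Ns * V_cell * Np * C_cell = 14 * 3.558 * 6 * 2.472 = 738.81 Wh
Step 2: t = E_pack / P = 738.81 / 1501.3 = 0.4921 hr

0.4921 hr


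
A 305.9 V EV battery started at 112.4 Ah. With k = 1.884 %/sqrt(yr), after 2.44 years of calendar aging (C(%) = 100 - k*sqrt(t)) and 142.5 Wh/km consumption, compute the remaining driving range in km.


Step 1: capacity retention = 100 - 1.884 * sqrt(2.44) = 100 - 1.884 * 1.562 = 97.057%
Step 2: C_now = 112.4 * 97.057/100 = 109.09 Ah
Step 3: E_pack = V * C_now = 305.9 * 109.09 = 33371 Wh
Step 4: range = E_pack / consumption = 33371 / 142.5 = 234.2 km

234.2 km


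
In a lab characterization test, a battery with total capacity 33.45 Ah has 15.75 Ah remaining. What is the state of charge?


SOC = (remaining / total) * 100 = (15.75 / 33.45) * 100 = 47.09%

47.09%


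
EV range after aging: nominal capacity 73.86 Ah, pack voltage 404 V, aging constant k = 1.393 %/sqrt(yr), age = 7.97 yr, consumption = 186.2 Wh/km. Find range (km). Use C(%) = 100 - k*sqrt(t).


Step 1: capacity retention = 100 - 1.393 * sqrt(7.97) = 100 - 1.393 * 2.8231 = 96.067%
Step 2: C_now = 73.86 * 96.067/100 = 70.955 Ah
Step 3: E_pack = V * C_now = 404 * 70.955 = 28666 Wh
Step 4: range = E_pack / consumption = 28666 / 186.2 = 154.0 km

154.0 km


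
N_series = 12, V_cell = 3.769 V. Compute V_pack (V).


V_pack = n * V_cell = 12 * 3.769 = 45.228 V

45.228 V
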